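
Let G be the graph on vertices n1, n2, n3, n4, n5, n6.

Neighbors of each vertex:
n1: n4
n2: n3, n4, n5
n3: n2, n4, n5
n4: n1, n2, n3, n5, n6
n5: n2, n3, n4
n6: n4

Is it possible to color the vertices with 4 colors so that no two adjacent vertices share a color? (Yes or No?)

The chromatic number is 4. n2, n3, n4, n5 form a clique, so at least 4 colors are needed.
4 colors suffice: color 1 → {n4}; color 2 → {n1, n3, n6}; color 3 → {n2}; color 4 → {n5}.
That is already a proper 4-coloring.

Yes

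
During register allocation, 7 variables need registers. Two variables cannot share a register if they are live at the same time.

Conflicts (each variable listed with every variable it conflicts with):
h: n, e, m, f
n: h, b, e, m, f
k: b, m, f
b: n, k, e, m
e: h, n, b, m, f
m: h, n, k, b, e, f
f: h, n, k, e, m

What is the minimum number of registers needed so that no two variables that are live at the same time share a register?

h, n, e, m, f are mutually in conflict, so at least 5 registers are needed.
A valid assignment using 5 registers: h=5, n=4, k=2, b=3, e=2, m=1, f=3. Each listed conflict is separated.

5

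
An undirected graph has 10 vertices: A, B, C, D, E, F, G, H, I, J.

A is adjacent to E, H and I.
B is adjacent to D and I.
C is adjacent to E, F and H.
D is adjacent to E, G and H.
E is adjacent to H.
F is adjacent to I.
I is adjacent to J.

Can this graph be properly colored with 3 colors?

The chromatic number is 3. D, E, H are mutually adjacent, so at least 3 colors are needed.
A valid assignment using 3 colors: A=red, B=green, C=red, D=red, E=green, F=green, G=blue, H=blue, I=blue, J=red.
That is already a proper 3-coloring.

Yes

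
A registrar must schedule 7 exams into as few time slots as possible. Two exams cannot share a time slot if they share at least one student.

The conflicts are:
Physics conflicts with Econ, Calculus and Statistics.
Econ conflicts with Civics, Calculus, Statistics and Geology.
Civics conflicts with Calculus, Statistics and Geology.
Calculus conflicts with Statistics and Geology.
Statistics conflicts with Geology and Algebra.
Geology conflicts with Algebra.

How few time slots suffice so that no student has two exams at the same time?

5

Econ, Civics, Calculus, Statistics, Geology pairwise conflict, so at least 5 time slots are needed.
5 time slots suffice: time slot 1 → {Statistics}; time slot 2 → {Econ, Algebra}; time slot 3 → {Physics, Geology}; time slot 4 → {Calculus}; time slot 5 → {Civics}. No two conflicting exams share a time slot.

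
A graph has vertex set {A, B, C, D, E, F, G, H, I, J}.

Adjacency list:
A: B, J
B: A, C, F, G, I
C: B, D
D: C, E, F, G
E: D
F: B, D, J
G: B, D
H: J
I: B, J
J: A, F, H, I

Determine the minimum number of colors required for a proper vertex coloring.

H and J are adjacent, so at least 2 colors are needed.
2 colors suffice: color 1 → {B, D, J}; color 2 → {A, C, E, F, G, H, I}. Each edge has distinct colors on its endpoints.

2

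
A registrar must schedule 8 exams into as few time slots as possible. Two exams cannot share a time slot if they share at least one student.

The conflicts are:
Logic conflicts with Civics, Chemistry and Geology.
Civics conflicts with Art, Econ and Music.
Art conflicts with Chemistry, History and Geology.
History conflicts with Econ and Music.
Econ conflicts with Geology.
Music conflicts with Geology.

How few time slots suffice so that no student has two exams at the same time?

Civics and Art conflict, so at least 2 time slots are needed.
2 time slots suffice: Logic=2, Civics=1, Art=2, Chemistry=1, History=1, Econ=2, Music=2, Geology=1. Each listed conflict is separated.

2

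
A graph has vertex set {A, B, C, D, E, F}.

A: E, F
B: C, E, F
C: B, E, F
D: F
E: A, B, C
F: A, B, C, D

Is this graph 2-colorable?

No

B, C, F form a triangle, so at least 3 colors are needed.
So 2 colors are not enough.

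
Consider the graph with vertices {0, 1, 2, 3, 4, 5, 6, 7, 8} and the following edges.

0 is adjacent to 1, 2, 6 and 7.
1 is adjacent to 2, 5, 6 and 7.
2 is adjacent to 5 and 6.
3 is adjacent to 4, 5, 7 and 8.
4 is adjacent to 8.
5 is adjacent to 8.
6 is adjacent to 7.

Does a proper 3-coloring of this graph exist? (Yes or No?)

No

0, 1, 6, 7 are mutually adjacent (a clique of size 4), so at least 4 colors are needed.
So 3 colors are not enough.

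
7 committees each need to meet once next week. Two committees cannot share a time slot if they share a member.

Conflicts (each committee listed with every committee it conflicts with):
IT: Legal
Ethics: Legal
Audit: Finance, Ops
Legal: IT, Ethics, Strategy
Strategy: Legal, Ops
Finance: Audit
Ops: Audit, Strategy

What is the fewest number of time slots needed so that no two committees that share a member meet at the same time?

2

Legal and Strategy conflict, so at least 2 time slots are needed.
A valid assignment using 2 time slots: IT=2, Ethics=2, Audit=2, Legal=1, Strategy=2, Finance=1, Ops=1. Each listed conflict is separated.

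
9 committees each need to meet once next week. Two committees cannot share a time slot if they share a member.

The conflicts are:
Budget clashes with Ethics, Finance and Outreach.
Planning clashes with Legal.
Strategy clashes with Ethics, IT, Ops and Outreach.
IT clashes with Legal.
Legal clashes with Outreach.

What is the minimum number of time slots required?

2

Strategy and Outreach conflict, so at least 2 time slots are needed.
2 time slots suffice: Budget=1, Planning=2, Strategy=1, Ethics=2, IT=2, Finance=2, Ops=2, Legal=1, Outreach=2. No two conflicting committees share a time slot.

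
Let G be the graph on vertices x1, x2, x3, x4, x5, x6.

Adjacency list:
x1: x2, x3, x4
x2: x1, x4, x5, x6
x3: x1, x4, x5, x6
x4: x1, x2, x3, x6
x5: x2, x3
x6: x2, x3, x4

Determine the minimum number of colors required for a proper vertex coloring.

x1, x2, x4 form a triangle, so at least 3 colors are needed.
3 colors suffice: x1=3, x2=2, x3=2, x4=1, x5=1, x6=3. No two adjacent vertices share a color.

3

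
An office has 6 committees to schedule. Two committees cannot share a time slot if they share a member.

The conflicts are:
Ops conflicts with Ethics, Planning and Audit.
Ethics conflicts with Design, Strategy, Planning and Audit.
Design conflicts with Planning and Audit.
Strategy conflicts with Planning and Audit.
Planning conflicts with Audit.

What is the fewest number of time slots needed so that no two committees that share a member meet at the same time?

Ops, Ethics, Planning, Audit pairwise conflict, so at least 4 time slots are needed.
Using 4 time slots: Ops=4, Ethics=2, Design=4, Strategy=4, Planning=1, Audit=3. No two conflicting committees share a time slot.

4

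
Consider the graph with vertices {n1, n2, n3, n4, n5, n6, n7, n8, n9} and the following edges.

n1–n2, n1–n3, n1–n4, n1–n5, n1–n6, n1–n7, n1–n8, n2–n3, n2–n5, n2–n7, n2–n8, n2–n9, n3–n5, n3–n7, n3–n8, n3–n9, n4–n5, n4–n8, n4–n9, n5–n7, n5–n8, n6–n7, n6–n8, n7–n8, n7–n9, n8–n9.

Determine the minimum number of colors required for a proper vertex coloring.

6

n1, n2, n3, n5, n7, n8 are pairwise adjacent (a clique of size 6), so at least 6 colors are needed.
6 colors suffice: color 1 → {n8}; color 2 → {n1, n9}; color 3 → {n4, n7}; color 4 → {n5, n6}; color 5 → {n3}; color 6 → {n2}. No two adjacent vertices share a color.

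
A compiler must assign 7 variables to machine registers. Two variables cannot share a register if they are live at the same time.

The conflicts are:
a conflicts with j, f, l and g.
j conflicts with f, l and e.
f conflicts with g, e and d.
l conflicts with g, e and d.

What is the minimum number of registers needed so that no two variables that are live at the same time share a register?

a, f, g pairwise conflict, so at least 3 registers are needed.
3 registers suffice: a=2, j=3, f=1, l=1, g=3, e=2, d=2. Every pair that conflicts lands in different registers.

3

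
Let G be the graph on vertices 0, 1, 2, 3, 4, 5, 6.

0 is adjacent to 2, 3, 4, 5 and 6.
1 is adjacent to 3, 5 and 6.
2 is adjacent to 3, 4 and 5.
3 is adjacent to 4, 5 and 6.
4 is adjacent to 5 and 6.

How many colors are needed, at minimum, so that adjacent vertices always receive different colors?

5

0, 2, 3, 4, 5 are mutually adjacent (a clique of size 5), so at least 5 colors are needed.
One proper 5-coloring: 0=blue, 1=blue, 2=purple, 3=red, 4=yellow, 5=green, 6=green. Every edge joins two different colors.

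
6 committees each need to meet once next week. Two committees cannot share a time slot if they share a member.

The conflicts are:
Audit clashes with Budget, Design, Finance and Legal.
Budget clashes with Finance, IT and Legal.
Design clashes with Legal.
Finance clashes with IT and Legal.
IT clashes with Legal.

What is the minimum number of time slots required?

Audit, Budget, Finance, Legal pairwise conflict, so at least 4 time slots are needed.
Using 4 time slots: Audit=3, Budget=2, Design=2, Finance=4, IT=3, Legal=1. Each listed conflict is separated.

4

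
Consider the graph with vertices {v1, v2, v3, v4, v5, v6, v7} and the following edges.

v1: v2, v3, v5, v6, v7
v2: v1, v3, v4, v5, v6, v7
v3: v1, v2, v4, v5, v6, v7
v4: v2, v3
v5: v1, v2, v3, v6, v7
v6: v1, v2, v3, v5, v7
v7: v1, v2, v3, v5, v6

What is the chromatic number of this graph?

6

v1, v2, v3, v5, v6, v7 are mutually adjacent (a clique of size 6), so at least 6 colors are needed.
6 colors suffice: color 1 → {v2}; color 2 → {v3}; color 3 → {v4, v7}; color 4 → {v1}; color 5 → {v6}; color 6 → {v5}. Each edge has distinct colors on its endpoints.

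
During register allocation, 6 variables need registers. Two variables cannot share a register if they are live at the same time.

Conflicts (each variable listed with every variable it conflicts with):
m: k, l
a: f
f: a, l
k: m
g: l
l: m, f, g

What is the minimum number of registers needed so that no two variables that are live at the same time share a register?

f and l conflict, so at least 2 registers are needed.
Using 2 registers: m=2, a=1, f=2, k=1, g=2, l=1. Every pair that conflicts lands in different registers.

2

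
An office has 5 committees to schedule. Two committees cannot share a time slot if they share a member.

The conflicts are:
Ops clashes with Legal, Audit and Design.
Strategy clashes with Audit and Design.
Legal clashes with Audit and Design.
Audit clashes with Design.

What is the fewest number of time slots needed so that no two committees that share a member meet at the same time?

4

Ops, Legal, Audit, Design are mutually in conflict, so at least 4 time slots are needed.
4 time slots suffice: time slot 1 → {Audit}; time slot 2 → {Design}; time slot 3 → {Strategy, Legal}; time slot 4 → {Ops}. Every pair that conflicts lands in different time slots.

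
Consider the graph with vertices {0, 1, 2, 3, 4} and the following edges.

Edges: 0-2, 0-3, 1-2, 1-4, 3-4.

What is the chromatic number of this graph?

3

The cycle 3-0-2-1-4-3 has odd length 5, so it cannot be 2-colored; at least 3 colors are needed.
3 colors suffice: 0=blue, 1=blue, 2=red, 3=green, 4=red. Each edge has distinct colors on its endpoints.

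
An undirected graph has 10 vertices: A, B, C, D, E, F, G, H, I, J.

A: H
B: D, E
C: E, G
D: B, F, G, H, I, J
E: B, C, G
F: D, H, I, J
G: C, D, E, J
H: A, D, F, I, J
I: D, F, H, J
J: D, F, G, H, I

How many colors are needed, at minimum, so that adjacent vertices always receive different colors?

5

D, F, H, I, J are pairwise adjacent (a clique of size 5), so at least 5 colors are needed.
5 colors suffice: A=1, B=2, C=2, D=1, E=1, F=4, G=3, H=3, I=5, J=2. Every edge joins two different colors.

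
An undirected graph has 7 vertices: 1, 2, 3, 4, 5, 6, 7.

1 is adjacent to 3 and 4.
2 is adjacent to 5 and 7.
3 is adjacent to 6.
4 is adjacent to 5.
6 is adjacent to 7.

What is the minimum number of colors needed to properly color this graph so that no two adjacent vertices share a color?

3

The cycle 7-2-5-4-1-3-6-7 has odd length 7, so it cannot be 2-colored; at least 3 colors are needed.
3 colors suffice: 1=blue, 2=red, 3=red, 4=red, 5=blue, 6=blue, 7=green. Every edge joins two different colors.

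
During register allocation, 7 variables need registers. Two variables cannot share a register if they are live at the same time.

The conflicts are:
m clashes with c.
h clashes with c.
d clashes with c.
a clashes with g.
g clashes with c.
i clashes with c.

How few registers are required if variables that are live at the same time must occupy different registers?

g and c conflict, so at least 2 registers are needed.
2 registers suffice: m=2, h=2, d=2, a=1, g=2, i=2, c=1. No two conflicting variables share a register.

2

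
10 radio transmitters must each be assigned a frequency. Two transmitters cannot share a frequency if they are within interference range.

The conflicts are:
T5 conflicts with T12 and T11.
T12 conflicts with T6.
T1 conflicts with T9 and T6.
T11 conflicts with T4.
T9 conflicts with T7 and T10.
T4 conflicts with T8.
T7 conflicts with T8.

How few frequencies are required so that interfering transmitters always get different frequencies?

The cycle T7-T8-T4-T11-T5-T12-T6-T1-T9-T7 has odd length 9, so it cannot be 2-colored; at least 3 frequencies are needed.
3 frequencies suffice: frequency 1 → {T5, T9, T8, T6}; frequency 2 → {T12, T1, T4, T7, T10}; frequency 3 → {T11}. Each listed conflict is separated.

3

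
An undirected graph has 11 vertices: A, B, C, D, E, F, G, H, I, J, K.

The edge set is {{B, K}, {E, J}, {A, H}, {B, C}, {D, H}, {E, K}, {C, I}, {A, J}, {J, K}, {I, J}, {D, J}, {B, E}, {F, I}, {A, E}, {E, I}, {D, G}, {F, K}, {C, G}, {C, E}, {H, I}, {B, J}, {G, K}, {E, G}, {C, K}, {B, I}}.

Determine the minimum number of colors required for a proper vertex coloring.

B, C, E, I are pairwise adjacent (a clique of size 4), so at least 4 colors are needed.
4 colors suffice: color red → {D, E, F}; color blue → {A, I, K}; color green → {C, H, J}; color yellow → {B, G}. Each edge has distinct colors on its endpoints.

4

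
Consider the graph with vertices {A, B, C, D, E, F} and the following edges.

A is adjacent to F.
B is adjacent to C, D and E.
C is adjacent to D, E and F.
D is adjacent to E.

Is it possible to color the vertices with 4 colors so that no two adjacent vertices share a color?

The chromatic number is 4. B, C, D, E form a clique, so at least 4 colors are needed.
4 colors suffice: color 1 → {A, C}; color 2 → {D, F}; color 3 → {E}; color 4 → {B}.
That is already a proper 4-coloring.

Yes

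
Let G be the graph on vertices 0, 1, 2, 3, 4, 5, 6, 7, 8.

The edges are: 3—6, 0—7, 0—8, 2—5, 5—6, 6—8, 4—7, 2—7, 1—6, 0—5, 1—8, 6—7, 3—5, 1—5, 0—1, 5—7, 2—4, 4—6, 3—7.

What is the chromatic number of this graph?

3, 5, 6, 7 form a clique, so at least 4 colors are needed.
One proper 4-coloring: 0=blue, 1=green, 2=blue, 3=yellow, 4=red, 5=red, 6=blue, 7=green, 8=red. Every edge joins two different colors.

4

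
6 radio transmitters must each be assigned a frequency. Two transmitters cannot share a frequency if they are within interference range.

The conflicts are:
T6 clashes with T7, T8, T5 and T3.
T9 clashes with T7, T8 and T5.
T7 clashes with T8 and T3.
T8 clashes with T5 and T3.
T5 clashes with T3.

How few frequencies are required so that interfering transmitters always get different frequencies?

4

T6, T7, T8, T3 pairwise conflict, so at least 4 frequencies are needed.
Using 4 frequencies: T6=2, T9=2, T7=3, T8=1, T5=3, T3=4. No two conflicting transmitters share a frequency.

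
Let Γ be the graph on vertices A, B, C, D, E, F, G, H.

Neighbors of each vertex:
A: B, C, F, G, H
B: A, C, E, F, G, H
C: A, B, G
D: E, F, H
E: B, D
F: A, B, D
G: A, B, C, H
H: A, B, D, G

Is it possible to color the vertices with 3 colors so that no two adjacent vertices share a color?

A, B, C, G are pairwise adjacent (a clique of size 4), so at least 4 colors are needed.
So 3 colors are not enough.

No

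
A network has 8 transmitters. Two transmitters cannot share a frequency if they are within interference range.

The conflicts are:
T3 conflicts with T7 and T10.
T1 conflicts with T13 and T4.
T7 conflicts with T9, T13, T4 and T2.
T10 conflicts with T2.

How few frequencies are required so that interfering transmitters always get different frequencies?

T7 and T9 conflict, so at least 2 frequencies are needed.
2 frequencies suffice: frequency 1 → {T1, T7, T10}; frequency 2 → {T3, T9, T13, T4, T2}. Each listed conflict is separated.

2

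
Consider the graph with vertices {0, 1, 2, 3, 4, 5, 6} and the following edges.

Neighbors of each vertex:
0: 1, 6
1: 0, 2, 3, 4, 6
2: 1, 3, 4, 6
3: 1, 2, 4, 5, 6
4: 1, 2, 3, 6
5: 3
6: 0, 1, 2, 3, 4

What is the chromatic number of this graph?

5

1, 2, 3, 4, 6 are mutually adjacent (a clique of size 5), so at least 5 colors are needed.
5 colors suffice: color a → {1, 5}; color b → {6}; color c → {0, 3}; color d → {4}; color e → {2}. Every edge joins two different colors.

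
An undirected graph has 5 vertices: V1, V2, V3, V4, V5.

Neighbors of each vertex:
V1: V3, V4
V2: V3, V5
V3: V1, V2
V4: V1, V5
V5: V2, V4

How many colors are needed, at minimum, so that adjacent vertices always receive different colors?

The cycle V5-V2-V3-V1-V4-V5 has odd length 5, so it cannot be 2-colored; at least 3 colors are needed.
A valid assignment using 3 colors: V1=2, V2=2, V3=1, V4=1, V5=3. Each edge has distinct colors on its endpoints.

3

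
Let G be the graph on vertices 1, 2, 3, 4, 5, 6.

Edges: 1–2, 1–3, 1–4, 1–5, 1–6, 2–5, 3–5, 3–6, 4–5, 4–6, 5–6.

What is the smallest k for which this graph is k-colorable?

1, 3, 5, 6 form a clique, so at least 4 colors are needed.
4 colors suffice: color red → {1}; color blue → {5}; color green → {2, 6}; color yellow → {3, 4}. Each edge has distinct colors on its endpoints.

4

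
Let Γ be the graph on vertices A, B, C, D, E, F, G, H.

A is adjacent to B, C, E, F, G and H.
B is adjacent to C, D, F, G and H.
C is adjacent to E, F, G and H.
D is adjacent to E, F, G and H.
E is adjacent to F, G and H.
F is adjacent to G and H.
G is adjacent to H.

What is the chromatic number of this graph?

A, B, C, F, G, H form a clique, so at least 6 colors are needed.
6 colors suffice: A=5, B=6, C=4, D=4, E=6, F=2, G=3, H=1. Each edge has distinct colors on its endpoints.

6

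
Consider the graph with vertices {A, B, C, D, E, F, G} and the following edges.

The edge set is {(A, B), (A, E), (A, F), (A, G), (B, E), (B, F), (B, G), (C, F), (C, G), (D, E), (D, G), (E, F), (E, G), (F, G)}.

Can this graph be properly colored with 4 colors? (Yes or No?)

No

A, B, E, F, G are pairwise adjacent (a clique of size 5), so at least 5 colors are needed.
So 4 colors are not enough.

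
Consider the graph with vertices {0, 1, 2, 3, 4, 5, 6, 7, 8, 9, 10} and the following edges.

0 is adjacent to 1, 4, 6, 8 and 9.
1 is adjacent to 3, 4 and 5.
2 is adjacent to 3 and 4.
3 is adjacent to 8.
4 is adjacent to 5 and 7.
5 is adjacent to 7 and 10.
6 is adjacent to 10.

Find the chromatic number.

3

1, 4, 5 are pairwise adjacent, so at least 3 colors are needed.
A valid assignment using 3 colors: 0=b, 1=c, 2=b, 3=a, 4=a, 5=b, 6=c, 7=c, 8=c, 9=a, 10=a. Each edge has distinct colors on its endpoints.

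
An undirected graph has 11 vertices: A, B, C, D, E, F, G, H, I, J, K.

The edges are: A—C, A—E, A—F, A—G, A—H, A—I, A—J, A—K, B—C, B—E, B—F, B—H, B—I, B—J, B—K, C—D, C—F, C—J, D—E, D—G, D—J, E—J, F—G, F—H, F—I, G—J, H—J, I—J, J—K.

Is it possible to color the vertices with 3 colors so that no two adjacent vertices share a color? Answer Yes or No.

Yes

The chromatic number is 3. A, E, J are mutually adjacent, so at least 3 colors are needed.
3 colors suffice: color 1 → {F, J}; color 2 → {A, B, D}; color 3 → {C, E, G, H, I, K}.
That is already a proper 3-coloring.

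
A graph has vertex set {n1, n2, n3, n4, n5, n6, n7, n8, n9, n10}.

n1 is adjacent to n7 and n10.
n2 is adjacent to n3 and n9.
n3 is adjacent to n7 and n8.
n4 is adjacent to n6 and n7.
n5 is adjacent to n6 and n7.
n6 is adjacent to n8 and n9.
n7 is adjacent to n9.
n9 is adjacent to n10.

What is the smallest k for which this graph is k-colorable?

The cycle n9-n6-n8-n3-n2-n9 has odd length 5, so it cannot be 2-colored; at least 3 colors are needed.
3 colors suffice: n1=2, n2=1, n3=2, n4=2, n5=2, n6=1, n7=1, n8=3, n9=2, n10=1. No two adjacent vertices share a color.

3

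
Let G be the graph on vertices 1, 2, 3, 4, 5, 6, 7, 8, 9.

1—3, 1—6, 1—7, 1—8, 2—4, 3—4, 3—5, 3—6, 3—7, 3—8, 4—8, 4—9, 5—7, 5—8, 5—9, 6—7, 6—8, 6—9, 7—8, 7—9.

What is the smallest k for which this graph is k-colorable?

1, 3, 6, 7, 8 form a clique, so at least 5 colors are needed.
One proper 5-coloring: 1=e, 2=a, 3=b, 4=c, 5=d, 6=d, 7=c, 8=a, 9=a. No two adjacent vertices share a color.

5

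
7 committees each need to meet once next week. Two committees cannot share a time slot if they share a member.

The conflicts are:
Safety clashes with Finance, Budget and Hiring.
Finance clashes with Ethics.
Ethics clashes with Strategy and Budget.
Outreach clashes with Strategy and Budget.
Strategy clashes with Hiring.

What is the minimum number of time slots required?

3

The cycle Safety-Finance-Ethics-Strategy-Hiring-Safety has odd length 5, so it cannot be 2-colored; at least 3 time slots are needed.
Using 3 time slots: Safety=1, Finance=2, Ethics=1, Outreach=1, Strategy=2, Budget=2, Hiring=3. No two conflicting committees share a time slot.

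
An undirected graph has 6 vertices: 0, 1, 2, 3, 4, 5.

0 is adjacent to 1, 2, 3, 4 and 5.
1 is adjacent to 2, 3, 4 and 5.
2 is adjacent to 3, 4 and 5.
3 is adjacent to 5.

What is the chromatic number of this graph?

0, 1, 2, 3, 5 are pairwise adjacent (a clique of size 5), so at least 5 colors are needed.
5 colors suffice: color a → {1}; color b → {2}; color c → {0}; color d → {3, 4}; color e → {5}. Every edge joins two different colors.

5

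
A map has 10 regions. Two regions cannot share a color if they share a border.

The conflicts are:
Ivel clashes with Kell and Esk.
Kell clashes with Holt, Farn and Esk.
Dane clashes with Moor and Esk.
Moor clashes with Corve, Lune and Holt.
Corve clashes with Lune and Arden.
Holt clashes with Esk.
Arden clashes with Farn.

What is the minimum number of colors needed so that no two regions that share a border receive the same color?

3

Kell, Holt, Esk pairwise conflict, so at least 3 colors are needed.
One proper 3-coloring: Ivel=3, Kell=1, Dane=3, Moor=1, Corve=2, Lune=3, Holt=3, Arden=1, Farn=2, Esk=2. Each listed conflict is separated.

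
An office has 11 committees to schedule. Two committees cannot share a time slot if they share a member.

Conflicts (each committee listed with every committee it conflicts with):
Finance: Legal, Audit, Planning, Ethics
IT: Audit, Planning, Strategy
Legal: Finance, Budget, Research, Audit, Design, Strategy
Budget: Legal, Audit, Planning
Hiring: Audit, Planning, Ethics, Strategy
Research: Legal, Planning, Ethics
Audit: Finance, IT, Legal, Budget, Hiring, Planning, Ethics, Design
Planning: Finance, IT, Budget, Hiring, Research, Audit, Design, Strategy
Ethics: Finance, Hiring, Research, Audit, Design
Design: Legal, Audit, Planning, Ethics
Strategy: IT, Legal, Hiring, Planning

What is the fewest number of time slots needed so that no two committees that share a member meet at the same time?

Hiring, Planning, Strategy are mutually in conflict, so at least 3 time slots are needed.
Using 3 time slots: Finance=3, IT=3, Legal=2, Budget=3, Hiring=3, Research=1, Audit=1, Planning=2, Ethics=2, Design=3, Strategy=1. No two conflicting committees share a time slot.

3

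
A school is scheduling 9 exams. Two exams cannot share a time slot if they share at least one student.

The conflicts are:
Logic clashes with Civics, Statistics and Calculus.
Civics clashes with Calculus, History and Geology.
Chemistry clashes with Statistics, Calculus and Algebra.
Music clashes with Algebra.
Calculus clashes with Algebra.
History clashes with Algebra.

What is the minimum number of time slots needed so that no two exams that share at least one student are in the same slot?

3

Logic, Civics, Calculus pairwise conflict, so at least 3 time slots are needed.
3 time slots suffice: Logic=3, Civics=1, Chemistry=3, Music=2, Statistics=1, Calculus=2, History=2, Geology=2, Algebra=1. Each listed conflict is separated.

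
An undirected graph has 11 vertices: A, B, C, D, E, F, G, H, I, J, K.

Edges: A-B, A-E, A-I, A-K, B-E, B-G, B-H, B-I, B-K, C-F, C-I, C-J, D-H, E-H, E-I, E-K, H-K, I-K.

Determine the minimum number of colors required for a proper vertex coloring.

A, B, E, I, K are pairwise adjacent (a clique of size 5), so at least 5 colors are needed.
5 colors suffice: color 1 → {B, C, D}; color 2 → {E, F, G, J}; color 3 → {H, I}; color 4 → {K}; color 5 → {A}. Each edge has distinct colors on its endpoints.

5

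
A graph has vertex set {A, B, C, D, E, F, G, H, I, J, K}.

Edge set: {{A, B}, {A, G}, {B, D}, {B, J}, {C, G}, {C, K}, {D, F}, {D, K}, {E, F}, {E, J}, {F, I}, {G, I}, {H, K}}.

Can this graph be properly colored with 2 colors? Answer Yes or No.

No

The cycle E-F-D-B-J-E has odd length 5, so it cannot be 2-colored; at least 3 colors are needed.
So 2 colors are not enough.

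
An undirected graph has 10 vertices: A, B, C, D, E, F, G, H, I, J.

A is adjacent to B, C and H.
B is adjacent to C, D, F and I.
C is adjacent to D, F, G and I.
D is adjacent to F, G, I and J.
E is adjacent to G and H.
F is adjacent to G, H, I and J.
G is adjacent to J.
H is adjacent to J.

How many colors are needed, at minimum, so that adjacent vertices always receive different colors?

B, C, D, F, I are mutually adjacent (a clique of size 5), so at least 5 colors are needed.
5 colors suffice: A=1, B=4, C=3, D=2, E=1, F=1, G=4, H=2, I=5, J=3. Every edge joins two different colors.

5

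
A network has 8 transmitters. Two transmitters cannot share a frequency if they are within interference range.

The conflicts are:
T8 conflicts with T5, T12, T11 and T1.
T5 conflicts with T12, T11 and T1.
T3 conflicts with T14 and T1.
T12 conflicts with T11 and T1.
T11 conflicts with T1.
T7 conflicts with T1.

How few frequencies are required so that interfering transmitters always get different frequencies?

5

T8, T5, T12, T11, T1 are mutually in conflict, so at least 5 frequencies are needed.
5 frequencies suffice: frequency 1 → {T14, T1}; frequency 2 → {T3, T11, T7}; frequency 3 → {T12}; frequency 4 → {T8}; frequency 5 → {T5}. Each listed conflict is separated.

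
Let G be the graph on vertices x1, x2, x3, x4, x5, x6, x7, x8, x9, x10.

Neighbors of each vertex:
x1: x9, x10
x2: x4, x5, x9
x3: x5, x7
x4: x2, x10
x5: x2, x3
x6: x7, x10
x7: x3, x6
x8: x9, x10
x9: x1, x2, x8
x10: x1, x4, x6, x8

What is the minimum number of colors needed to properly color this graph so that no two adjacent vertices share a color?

3

The cycle x4-x10-x8-x9-x2-x4 has odd length 5, so it cannot be 2-colored; at least 3 colors are needed.
3 colors suffice: x1=G, x2=R, x3=G, x4=B, x5=B, x6=B, x7=R, x8=G, x9=B, x10=R. Every edge joins two different colors.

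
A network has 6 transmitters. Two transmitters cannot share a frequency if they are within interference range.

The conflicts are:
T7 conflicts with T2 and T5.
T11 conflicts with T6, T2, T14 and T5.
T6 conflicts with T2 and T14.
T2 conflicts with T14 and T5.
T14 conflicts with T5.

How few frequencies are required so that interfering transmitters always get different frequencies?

4

T11, T2, T14, T5 are mutually in conflict, so at least 4 frequencies are needed.
4 frequencies suffice: frequency 1 → {T2}; frequency 2 → {T7, T14}; frequency 3 → {T6, T5}; frequency 4 → {T11}. Every pair that conflicts lands in different frequencies.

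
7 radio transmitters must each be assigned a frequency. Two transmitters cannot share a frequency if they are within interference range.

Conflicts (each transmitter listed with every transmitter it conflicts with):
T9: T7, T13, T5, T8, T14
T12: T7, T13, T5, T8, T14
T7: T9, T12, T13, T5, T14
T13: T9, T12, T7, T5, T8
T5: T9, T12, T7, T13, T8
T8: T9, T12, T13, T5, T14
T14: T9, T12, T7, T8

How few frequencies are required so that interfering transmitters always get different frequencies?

T12, T7, T13, T5 pairwise conflict, so at least 4 frequencies are needed.
A valid assignment using 4 frequencies: T9=2, T12=2, T7=4, T13=3, T5=1, T8=4, T14=1. Every pair that conflicts lands in different frequencies.

4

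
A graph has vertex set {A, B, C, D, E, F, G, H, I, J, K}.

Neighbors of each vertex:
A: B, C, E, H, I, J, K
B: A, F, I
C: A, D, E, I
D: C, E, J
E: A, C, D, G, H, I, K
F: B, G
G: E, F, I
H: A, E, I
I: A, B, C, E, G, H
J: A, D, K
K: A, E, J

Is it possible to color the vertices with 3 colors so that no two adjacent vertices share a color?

No

A, C, E, I are mutually adjacent (a clique of size 4), so at least 4 colors are needed.
So 3 colors are not enough.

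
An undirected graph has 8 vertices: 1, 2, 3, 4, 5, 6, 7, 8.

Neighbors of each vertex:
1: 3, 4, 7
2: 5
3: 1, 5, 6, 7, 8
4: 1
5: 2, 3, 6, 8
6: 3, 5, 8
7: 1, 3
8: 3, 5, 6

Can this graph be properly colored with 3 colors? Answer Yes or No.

No

3, 5, 6, 8 are mutually adjacent (a clique of size 4), so at least 4 colors are needed.
So 3 colors are not enough.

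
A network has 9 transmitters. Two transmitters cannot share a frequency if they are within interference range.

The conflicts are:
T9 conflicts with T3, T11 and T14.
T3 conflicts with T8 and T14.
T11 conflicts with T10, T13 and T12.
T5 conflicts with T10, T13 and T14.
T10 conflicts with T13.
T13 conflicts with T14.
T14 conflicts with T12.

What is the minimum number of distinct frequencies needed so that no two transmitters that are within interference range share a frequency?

T9, T3, T14 all conflict with each other, so at least 3 frequencies are needed.
3 frequencies suffice: frequency 1 → {T8, T10, T14}; frequency 2 → {T3, T11, T5}; frequency 3 → {T9, T13, T12}. Each listed conflict is separated.

3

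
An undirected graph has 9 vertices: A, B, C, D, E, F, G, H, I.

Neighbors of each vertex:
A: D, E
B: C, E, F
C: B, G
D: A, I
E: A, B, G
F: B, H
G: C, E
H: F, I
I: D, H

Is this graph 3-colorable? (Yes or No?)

Yes

The chromatic number is 3. The cycle D-A-E-B-F-H-I-D has odd length 7, so it cannot be 2-colored; at least 3 colors are needed.
3 colors suffice: color red → {A, B, G, H}; color blue → {C, D, E, F}; color green → {I}.
That is already a proper 3-coloring.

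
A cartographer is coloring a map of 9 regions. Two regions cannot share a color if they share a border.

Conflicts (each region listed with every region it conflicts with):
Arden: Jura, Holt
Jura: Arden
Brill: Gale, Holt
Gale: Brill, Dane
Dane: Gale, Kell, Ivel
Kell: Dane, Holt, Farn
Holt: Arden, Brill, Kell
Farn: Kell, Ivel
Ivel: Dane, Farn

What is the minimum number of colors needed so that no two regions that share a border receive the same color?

The cycle Brill-Gale-Dane-Kell-Holt-Brill has odd length 5, so it cannot be 2-colored; at least 3 colors are needed.
3 colors suffice: color 1 → {Jura, Dane, Holt, Farn}; color 2 → {Arden, Gale, Kell, Ivel}; color 3 → {Brill}. Each listed conflict is separated.

3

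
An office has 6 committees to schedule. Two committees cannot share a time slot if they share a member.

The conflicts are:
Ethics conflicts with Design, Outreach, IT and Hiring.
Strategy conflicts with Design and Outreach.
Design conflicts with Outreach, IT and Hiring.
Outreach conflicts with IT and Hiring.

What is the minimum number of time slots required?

4

Ethics, Design, Outreach, IT all conflict with each other, so at least 4 time slots are needed.
A valid assignment using 4 time slots: Ethics=3, Strategy=3, Design=2, Outreach=1, IT=4, Hiring=4. No two conflicting committees share a time slot.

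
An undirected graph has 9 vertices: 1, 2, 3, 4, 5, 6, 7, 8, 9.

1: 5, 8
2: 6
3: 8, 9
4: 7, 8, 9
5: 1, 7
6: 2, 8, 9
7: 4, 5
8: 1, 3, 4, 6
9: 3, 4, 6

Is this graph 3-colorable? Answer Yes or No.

The chromatic number is 3. The cycle 5-1-8-4-7-5 has odd length 5, so it cannot be 2-colored; at least 3 colors are needed.
3 colors suffice: color red → {2, 5, 8, 9}; color blue → {1, 3, 4, 6}; color green → {7}.
That is already a proper 3-coloring.

Yes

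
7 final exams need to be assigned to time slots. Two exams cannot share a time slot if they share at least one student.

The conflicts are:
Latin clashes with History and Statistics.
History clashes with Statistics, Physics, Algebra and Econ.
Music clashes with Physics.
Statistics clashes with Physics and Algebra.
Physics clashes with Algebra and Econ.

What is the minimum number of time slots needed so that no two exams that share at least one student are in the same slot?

4

History, Statistics, Physics, Algebra are mutually in conflict, so at least 4 time slots are needed.
4 time slots suffice: time slot 1 → {Latin, Physics}; time slot 2 → {History, Music}; time slot 3 → {Statistics, Econ}; time slot 4 → {Algebra}. Every pair that conflicts lands in different time slots.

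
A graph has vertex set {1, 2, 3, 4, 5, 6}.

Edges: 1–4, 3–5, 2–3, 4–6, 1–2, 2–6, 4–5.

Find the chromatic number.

The cycle 3-2-1-4-5-3 has odd length 5, so it cannot be 2-colored; at least 3 colors are needed.
3 colors suffice: 1=b, 2=a, 3=c, 4=a, 5=b, 6=b. No two adjacent vertices share a color.

3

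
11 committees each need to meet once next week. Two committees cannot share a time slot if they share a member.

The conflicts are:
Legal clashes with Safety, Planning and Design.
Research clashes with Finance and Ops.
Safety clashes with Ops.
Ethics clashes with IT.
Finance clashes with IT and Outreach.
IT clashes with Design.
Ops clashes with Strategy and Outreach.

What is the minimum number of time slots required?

3

The cycle Ops-Safety-Legal-Design-IT-Finance-Research-Ops has odd length 7, so it cannot be 2-colored; at least 3 time slots are needed.
3 time slots suffice: time slot 1 → {Legal, IT, Ops}; time slot 2 → {Safety, Ethics, Planning, Finance, Design, Strategy}; time slot 3 → {Research, Outreach}. Each listed conflict is separated.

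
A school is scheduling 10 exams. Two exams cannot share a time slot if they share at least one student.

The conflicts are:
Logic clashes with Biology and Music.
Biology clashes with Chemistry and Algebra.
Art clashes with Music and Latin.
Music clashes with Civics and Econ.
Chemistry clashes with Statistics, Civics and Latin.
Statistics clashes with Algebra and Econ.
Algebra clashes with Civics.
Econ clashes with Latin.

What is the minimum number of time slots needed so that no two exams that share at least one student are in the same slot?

3

The cycle Econ-Statistics-Algebra-Civics-Music-Econ has odd length 5, so it cannot be 2-colored; at least 3 time slots are needed.
A valid assignment using 3 time slots: Logic=3, Biology=2, Art=2, Music=1, Chemistry=1, Statistics=3, Algebra=1, Civics=2, Econ=2, Latin=3. Every pair that conflicts lands in different time slots.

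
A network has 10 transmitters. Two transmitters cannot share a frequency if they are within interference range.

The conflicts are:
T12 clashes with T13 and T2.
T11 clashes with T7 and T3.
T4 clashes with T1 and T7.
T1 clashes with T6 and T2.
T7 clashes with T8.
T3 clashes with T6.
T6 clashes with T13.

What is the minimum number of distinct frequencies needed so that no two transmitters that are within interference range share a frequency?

The cycle T2-T12-T13-T6-T1-T2 has odd length 5, so it cannot be 2-colored; at least 3 frequencies are needed.
3 frequencies suffice: frequency 1 → {T12, T7, T6}; frequency 2 → {T11, T1, T8, T13}; frequency 3 → {T4, T3, T2}. No two conflicting transmitters share a frequency.

3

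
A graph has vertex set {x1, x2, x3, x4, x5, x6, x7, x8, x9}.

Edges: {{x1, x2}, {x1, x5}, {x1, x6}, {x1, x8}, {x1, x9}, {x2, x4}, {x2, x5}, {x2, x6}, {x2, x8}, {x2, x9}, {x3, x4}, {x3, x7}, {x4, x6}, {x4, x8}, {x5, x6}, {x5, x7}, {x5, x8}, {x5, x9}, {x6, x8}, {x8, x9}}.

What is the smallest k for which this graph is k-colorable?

x1, x2, x5, x8, x9 are pairwise adjacent (a clique of size 5), so at least 5 colors are needed.
One proper 5-coloring: x1=4, x2=3, x3=2, x4=1, x5=1, x6=5, x7=3, x8=2, x9=5. No two adjacent vertices share a color.

5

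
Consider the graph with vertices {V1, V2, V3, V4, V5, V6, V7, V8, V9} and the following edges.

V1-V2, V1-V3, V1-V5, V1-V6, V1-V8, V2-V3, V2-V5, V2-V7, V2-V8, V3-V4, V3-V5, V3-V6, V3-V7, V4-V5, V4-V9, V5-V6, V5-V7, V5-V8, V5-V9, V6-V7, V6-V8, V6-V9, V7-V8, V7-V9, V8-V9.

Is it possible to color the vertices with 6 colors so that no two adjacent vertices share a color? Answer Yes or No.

Yes

The chromatic number is 5. V5, V6, V7, V8, V9 form a clique, so at least 5 colors are needed.
A valid assignment using 5 colors: V1=4, V2=3, V3=2, V4=3, V5=1, V6=3, V7=4, V8=2, V9=5.
Since 6 ≥ 5, a proper 6-coloring certainly exists.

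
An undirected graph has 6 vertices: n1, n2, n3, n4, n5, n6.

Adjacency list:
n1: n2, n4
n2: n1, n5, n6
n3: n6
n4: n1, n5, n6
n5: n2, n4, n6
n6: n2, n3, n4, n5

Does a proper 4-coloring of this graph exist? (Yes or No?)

Yes

The chromatic number is 3. n4, n5, n6 are mutually adjacent, so at least 3 colors are needed.
3 colors suffice: n1=R, n2=B, n3=B, n4=B, n5=G, n6=R.
Since 4 ≥ 3, a proper 4-coloring certainly exists.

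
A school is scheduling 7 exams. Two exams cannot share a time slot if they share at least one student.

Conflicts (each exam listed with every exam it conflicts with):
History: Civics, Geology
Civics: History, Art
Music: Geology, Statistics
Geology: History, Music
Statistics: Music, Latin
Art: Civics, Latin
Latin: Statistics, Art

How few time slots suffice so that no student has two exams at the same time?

The cycle Music-Statistics-Latin-Art-Civics-History-Geology-Music has odd length 7, so it cannot be 2-colored; at least 3 time slots are needed.
3 time slots suffice: time slot 1 → {History, Music, Art}; time slot 2 → {Civics, Geology, Latin}; time slot 3 → {Statistics}. Each listed conflict is separated.

3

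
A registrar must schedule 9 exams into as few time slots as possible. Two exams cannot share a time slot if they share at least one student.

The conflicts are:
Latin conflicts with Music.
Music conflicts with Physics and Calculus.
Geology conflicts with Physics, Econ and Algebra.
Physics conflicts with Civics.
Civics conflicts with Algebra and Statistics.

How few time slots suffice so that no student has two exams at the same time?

2

Geology and Algebra conflict, so at least 2 time slots are needed.
Using 2 time slots: Latin=1, Music=2, Geology=2, Physics=1, Civics=2, Calculus=1, Econ=1, Algebra=1, Statistics=1. Every pair that conflicts lands in different time slots.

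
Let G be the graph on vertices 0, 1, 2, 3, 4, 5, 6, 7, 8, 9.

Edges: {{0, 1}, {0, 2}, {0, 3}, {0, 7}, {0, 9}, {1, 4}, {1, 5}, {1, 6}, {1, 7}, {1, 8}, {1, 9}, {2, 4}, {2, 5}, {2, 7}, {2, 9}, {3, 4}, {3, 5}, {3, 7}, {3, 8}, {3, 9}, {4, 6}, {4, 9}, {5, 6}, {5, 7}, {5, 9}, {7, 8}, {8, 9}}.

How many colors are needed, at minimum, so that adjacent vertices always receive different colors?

3

2, 5, 9 are mutually adjacent, so at least 3 colors are needed.
3 colors suffice: color red → {1, 2, 3}; color blue → {6, 7, 9}; color green → {0, 4, 5, 8}. Every edge joins two different colors.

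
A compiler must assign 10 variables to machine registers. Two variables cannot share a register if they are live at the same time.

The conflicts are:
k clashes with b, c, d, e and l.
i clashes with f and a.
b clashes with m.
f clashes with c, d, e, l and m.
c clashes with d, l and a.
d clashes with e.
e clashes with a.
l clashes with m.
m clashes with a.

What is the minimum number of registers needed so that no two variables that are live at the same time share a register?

f, l, m are mutually in conflict, so at least 3 registers are needed.
3 registers suffice: register 1 → {k, f, a}; register 2 → {i, c, e, m}; register 3 → {b, d, l}. No two conflicting variables share a register.

3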